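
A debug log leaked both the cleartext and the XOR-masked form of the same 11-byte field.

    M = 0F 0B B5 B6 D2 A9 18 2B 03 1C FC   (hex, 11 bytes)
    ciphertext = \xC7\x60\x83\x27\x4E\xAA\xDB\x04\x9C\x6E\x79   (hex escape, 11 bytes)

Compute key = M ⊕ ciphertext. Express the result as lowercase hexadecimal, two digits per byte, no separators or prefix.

Since ciphertext = M ⊕ key, XORing both sides with M gives key = M ⊕ ciphertext.
0f ⊕ c7 = c8
0b ⊕ 60 = 6b
b5 ⊕ 83 = 36
b6 ⊕ 27 = 91
d2 ⊕ 4e = 9c
a9 ⊕ aa = 03
18 ⊕ db = c3
2b ⊕ 04 = 2f
03 ⊕ 9c = 9f
1c ⊕ 6e = 72
fc ⊕ 79 = 85

c86b36919c03c32f9f7285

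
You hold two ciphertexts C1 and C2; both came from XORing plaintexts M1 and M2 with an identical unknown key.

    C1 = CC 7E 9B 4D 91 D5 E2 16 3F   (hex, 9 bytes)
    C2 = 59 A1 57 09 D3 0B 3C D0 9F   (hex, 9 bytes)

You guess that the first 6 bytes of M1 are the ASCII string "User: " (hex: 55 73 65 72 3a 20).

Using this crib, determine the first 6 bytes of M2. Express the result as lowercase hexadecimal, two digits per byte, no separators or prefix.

c0aca93678fe

First, C1 ⊕ C2 = (M1 ⊕ K) ⊕ (M2 ⊕ K) = M1 ⊕ M2, so the key drops out. Then M2 = (M1 ⊕ M2) ⊕ M1 over the first 6 bytes.
byte 0: (cc ⊕ 59) ⊕ 55 = 95 ⊕ 55 = c0
byte 1: (7e ⊕ a1) ⊕ 73 = df ⊕ 73 = ac
byte 2: (9b ⊕ 57) ⊕ 65 = cc ⊕ 65 = a9
byte 3: (4d ⊕ 09) ⊕ 72 = 44 ⊕ 72 = 36
byte 4: (91 ⊕ d3) ⊕ 3a = 42 ⊕ 3a = 78
byte 5: (d5 ⊕ 0b) ⊕ 20 = de ⊕ 20 = fe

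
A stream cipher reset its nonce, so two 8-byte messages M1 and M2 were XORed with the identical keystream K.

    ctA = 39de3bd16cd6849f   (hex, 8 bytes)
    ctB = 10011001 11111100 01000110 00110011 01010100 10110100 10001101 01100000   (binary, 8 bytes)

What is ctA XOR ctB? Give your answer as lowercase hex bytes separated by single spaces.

ctA ⊕ ctB = (M1 ⊕ K) ⊕ (M2 ⊕ K) = M1 ⊕ M2 — the shared key cancels under XOR.
 57 xor 153 = 160
222 xor 252 =  34
 59 xor  70 = 125
209 xor  51 = 226
108 xor  84 =  56
214 xor 180 =  98
132 xor 141 =   9
159 xor  96 = 255

a0 22 7d e2 38 62 09 ff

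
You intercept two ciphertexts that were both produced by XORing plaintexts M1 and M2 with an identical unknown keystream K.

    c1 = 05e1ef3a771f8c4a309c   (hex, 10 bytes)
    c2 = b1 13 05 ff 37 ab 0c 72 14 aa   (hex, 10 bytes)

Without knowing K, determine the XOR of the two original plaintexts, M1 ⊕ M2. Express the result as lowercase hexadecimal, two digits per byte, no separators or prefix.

b4f2eac540b480382436

c1 ⊕ c2 = (M1 ⊕ K) ⊕ (M2 ⊕ K) = M1 ⊕ M2 — the shared key cancels under XOR.
05 ^ b1 = b4
e1 ^ 13 = f2
ef ^ 05 = ea
3a ^ ff = c5
77 ^ 37 = 40
1f ^ ab = b4
8c ^ 0c = 80
4a ^ 72 = 38
30 ^ 14 = 24
9c ^ aa = 36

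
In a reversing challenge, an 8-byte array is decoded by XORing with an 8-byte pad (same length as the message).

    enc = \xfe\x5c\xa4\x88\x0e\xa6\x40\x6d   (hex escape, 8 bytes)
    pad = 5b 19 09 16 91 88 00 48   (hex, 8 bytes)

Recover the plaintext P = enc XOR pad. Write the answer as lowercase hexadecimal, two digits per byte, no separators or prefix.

254 ⊕  91 = 165
 92 ⊕  25 =  69
164 ⊕   9 = 173
136 ⊕  22 = 158
 14 ⊕ 145 = 159
166 ⊕ 136 =  46
 64 ⊕   0 =  64
109 ⊕  72 =  37

a545ad9e9f2e4025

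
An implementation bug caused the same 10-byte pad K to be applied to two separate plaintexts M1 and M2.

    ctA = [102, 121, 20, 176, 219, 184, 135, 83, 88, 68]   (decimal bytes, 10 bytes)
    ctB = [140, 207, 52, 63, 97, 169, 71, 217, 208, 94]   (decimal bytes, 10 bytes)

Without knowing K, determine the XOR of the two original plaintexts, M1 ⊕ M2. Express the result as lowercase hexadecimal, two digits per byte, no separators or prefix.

ctA ⊕ ctB = (M1 ⊕ K) ⊕ (M2 ⊕ K) = M1 ⊕ M2 — the shared key cancels under XOR.
byte 0: 102 xor 140 = 234
byte 1: 121 xor 207 = 182
byte 2:  20 xor  52 =  32
byte 3: 176 xor  63 = 143
byte 4: 219 xor  97 = 186
byte 5: 184 xor 169 =  17
byte 6: 135 xor  71 = 192
byte 7:  83 xor 217 = 138
byte 8:  88 xor 208 = 136
byte 9:  68 xor  94 =  26

eab6208fba11c08a881a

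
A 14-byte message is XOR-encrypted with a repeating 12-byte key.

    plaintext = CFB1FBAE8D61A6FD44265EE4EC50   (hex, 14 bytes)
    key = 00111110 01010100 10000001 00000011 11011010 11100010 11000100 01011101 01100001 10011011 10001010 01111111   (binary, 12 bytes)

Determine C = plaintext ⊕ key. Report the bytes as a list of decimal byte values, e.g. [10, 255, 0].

The 12-byte key repeats, so the effective keystream is 3e 54 81 03 da e2 c4 5d 61 9b 8a 7f 3e 54.
byte 0: cf ⊕ 3e = f1
byte 1: b1 ⊕ 54 = e5
byte 2: fb ⊕ 81 = 7a
byte 3: ae ⊕ 03 = ad
byte 4: 8d ⊕ da = 57
byte 5: 61 ⊕ e2 = 83
byte 6: a6 ⊕ c4 = 62
byte 7: fd ⊕ 5d = a0
byte 8: 44 ⊕ 61 = 25
byte 9: 26 ⊕ 9b = bd
byte 10: 5e ⊕ 8a = d4
byte 11: e4 ⊕ 7f = 9b
byte 12: ec ⊕ 3e = d2
byte 13: 50 ⊕ 54 = 04

[241, 229, 122, 173, 87, 131, 98, 160, 37, 189, 212, 155, 210, 4]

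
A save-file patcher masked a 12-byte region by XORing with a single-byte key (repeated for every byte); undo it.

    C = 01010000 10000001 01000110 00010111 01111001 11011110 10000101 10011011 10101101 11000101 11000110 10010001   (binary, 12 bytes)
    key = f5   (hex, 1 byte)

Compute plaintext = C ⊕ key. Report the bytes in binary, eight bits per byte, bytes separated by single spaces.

10100101 01110100 10110011 11100010 10001100 00101011 01110000 01101110 01011000 00110000 00110011 01100100

The 1-byte key repeats, so the effective keystream is f5 f5 f5 f5 f5 f5 f5 f5 f5 f5 f5 f5.
byte 0:  80 xor 245 = 165
byte 1: 129 xor 245 = 116
byte 2:  70 xor 245 = 179
byte 3:  23 xor 245 = 226
byte 4: 121 xor 245 = 140
byte 5: 222 xor 245 =  43
byte 6: 133 xor 245 = 112
byte 7: 155 xor 245 = 110
byte 8: 173 xor 245 =  88
byte 9: 197 xor 245 =  48
byte 10: 198 xor 245 =  51
byte 11: 145 xor 245 = 100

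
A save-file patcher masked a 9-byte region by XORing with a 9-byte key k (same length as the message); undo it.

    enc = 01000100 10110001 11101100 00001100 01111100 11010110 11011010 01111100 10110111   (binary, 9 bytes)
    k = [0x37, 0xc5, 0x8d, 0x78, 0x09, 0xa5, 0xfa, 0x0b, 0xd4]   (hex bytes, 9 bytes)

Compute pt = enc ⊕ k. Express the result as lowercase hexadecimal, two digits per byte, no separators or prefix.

737461747573207763

44 ⊕ 37 = 73
b1 ⊕ c5 = 74
ec ⊕ 8d = 61
0c ⊕ 78 = 74
7c ⊕ 09 = 75
d6 ⊕ a5 = 73
da ⊕ fa = 20
7c ⊕ 0b = 77
b7 ⊕ d4 = 63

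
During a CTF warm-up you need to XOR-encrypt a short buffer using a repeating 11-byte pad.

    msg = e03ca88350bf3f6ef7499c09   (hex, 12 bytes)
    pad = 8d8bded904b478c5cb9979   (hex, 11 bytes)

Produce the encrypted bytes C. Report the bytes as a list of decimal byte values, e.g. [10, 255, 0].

The 11-byte key repeats, so the effective keystream is 8d 8b de d9 04 b4 78 c5 cb 99 79 8d.
byte 0: e0 ^ 8d = 6d
byte 1: 3c ^ 8b = b7
byte 2: a8 ^ de = 76
byte 3: 83 ^ d9 = 5a
byte 4: 50 ^ 04 = 54
byte 5: bf ^ b4 = 0b
byte 6: 3f ^ 78 = 47
byte 7: 6e ^ c5 = ab
byte 8: f7 ^ cb = 3c
byte 9: 49 ^ 99 = d0
byte 10: 9c ^ 79 = e5
byte 11: 09 ^ 8d = 84

[109, 183, 118, 90, 84, 11, 71, 171, 60, 208, 229, 132]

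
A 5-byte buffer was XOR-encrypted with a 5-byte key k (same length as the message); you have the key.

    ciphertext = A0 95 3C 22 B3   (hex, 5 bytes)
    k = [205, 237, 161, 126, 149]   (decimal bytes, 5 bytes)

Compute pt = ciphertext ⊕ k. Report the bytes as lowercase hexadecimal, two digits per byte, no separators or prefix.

XOR is its own inverse, so applying the key byte-wise gives the result directly.
byte 0: a0 xor cd = 6d
byte 1: 95 xor ed = 78
byte 2: 3c xor a1 = 9d
byte 3: 22 xor 7e = 5c
byte 4: b3 xor 95 = 26

6d789d5c26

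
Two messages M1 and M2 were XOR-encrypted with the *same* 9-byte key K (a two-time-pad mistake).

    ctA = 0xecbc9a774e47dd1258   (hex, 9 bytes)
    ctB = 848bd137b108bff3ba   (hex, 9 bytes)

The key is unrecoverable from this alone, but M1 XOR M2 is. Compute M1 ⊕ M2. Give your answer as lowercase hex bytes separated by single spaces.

68 37 4b 40 ff 4f 62 e1 e2

ctA ⊕ ctB = (M1 ⊕ K) ⊕ (M2 ⊕ K) = M1 ⊕ M2 — the shared key cancels under XOR.
ec ^ 84 = 68
bc ^ 8b = 37
9a ^ d1 = 4b
77 ^ 37 = 40
4e ^ b1 = ff
47 ^ 08 = 4f
dd ^ bf = 62
12 ^ f3 = e1
58 ^ ba = e2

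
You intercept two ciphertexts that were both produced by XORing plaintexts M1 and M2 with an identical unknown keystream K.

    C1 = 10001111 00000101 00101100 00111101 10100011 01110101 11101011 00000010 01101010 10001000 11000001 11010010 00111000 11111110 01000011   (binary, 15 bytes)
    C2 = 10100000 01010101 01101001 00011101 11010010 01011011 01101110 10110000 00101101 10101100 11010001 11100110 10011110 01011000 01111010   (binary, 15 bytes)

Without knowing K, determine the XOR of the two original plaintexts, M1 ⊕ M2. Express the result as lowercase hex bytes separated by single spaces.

2f 50 45 20 71 2e 85 b2 47 24 10 34 a6 a6 39

C1 ⊕ C2 = (M1 ⊕ K) ⊕ (M2 ⊕ K) = M1 ⊕ M2 — the shared key cancels under XOR.
8f xor a0 = 2f
05 xor 55 = 50
2c xor 69 = 45
3d xor 1d = 20
a3 xor d2 = 71
75 xor 5b = 2e
eb xor 6e = 85
02 xor b0 = b2
6a xor 2d = 47
88 xor ac = 24
c1 xor d1 = 10
d2 xor e6 = 34
38 xor 9e = a6
fe xor 58 = a6
43 xor 7a = 39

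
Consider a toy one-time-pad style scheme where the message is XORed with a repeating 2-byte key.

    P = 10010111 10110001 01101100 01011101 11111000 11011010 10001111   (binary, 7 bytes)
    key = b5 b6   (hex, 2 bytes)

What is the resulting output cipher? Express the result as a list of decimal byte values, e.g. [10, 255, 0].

[34, 7, 217, 235, 77, 108, 58]

The 2-byte key repeats, so the effective keystream is b5 b6 b5 b6 b5 b6 b5.
byte 0: 151 ^ 181 =  34
byte 1: 177 ^ 182 =   7
byte 2: 108 ^ 181 = 217
byte 3:  93 ^ 182 = 235
byte 4: 248 ^ 181 =  77
byte 5: 218 ^ 182 = 108
byte 6: 143 ^ 181 =  58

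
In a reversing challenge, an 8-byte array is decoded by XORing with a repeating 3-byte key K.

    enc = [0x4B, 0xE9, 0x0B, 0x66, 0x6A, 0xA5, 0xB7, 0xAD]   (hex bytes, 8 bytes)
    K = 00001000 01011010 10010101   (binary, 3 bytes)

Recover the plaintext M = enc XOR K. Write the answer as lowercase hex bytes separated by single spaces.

The 3-byte key repeats, so the effective keystream is 08 5a 95 08 5a 95 08 5a.
byte 0: 4b xor 08 = 43
byte 1: e9 xor 5a = b3
byte 2: 0b xor 95 = 9e
byte 3: 66 xor 08 = 6e
byte 4: 6a xor 5a = 30
byte 5: a5 xor 95 = 30
byte 6: b7 xor 08 = bf
byte 7: ad xor 5a = f7

43 b3 9e 6e 30 30 bf f7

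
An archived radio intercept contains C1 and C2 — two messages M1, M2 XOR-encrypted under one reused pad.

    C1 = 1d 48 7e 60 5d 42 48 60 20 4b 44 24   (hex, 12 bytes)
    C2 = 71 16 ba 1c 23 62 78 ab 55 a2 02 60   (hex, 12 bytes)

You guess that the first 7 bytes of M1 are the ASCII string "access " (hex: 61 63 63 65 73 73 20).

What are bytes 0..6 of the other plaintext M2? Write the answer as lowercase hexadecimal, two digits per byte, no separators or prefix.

First, C1 ⊕ C2 = (M1 ⊕ K) ⊕ (M2 ⊕ K) = M1 ⊕ M2, so the key drops out. Then M2 = (M1 ⊕ M2) ⊕ M1 over the first 7 bytes.
byte 0: (1d ^ 71) ^ 61 = 6c ^ 61 = 0d
byte 1: (48 ^ 16) ^ 63 = 5e ^ 63 = 3d
byte 2: (7e ^ ba) ^ 63 = c4 ^ 63 = a7
byte 3: (60 ^ 1c) ^ 65 = 7c ^ 65 = 19
byte 4: (5d ^ 23) ^ 73 = 7e ^ 73 = 0d
byte 5: (42 ^ 62) ^ 73 = 20 ^ 73 = 53
byte 6: (48 ^ 78) ^ 20 = 30 ^ 20 = 10

0d3da7190d5310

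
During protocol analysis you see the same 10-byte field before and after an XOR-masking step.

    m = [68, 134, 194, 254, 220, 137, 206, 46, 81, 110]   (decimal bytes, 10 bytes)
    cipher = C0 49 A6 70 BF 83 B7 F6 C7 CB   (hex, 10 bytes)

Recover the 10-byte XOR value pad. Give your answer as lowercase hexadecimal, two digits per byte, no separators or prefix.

Since cipher = m ⊕ pad, XORing both sides with m gives pad = m ⊕ cipher.
byte 0: 44 ⊕ c0 = 84
byte 1: 86 ⊕ 49 = cf
byte 2: c2 ⊕ a6 = 64
byte 3: fe ⊕ 70 = 8e
byte 4: dc ⊕ bf = 63
byte 5: 89 ⊕ 83 = 0a
byte 6: ce ⊕ b7 = 79
byte 7: 2e ⊕ f6 = d8
byte 8: 51 ⊕ c7 = 96
byte 9: 6e ⊕ cb = a5

84cf648e630a79d896a5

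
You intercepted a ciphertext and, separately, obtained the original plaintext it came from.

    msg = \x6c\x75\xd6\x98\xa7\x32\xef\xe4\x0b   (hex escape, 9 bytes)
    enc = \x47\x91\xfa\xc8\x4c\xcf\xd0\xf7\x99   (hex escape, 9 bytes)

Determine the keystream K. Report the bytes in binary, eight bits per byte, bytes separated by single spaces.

00101011 11100100 00101100 01010000 11101011 11111101 00111111 00010011 10010010

Since enc = msg ⊕ K, XORing both sides with msg gives K = msg ⊕ enc.
byte 0: 01101100 xor 01000111 = 00101011
byte 1: 01110101 xor 10010001 = 11100100
byte 2: 11010110 xor 11111010 = 00101100
byte 3: 10011000 xor 11001000 = 01010000
byte 4: 10100111 xor 01001100 = 11101011
byte 5: 00110010 xor 11001111 = 11111101
byte 6: 11101111 xor 11010000 = 00111111
byte 7: 11100100 xor 11110111 = 00010011
byte 8: 00001011 xor 10011001 = 10010010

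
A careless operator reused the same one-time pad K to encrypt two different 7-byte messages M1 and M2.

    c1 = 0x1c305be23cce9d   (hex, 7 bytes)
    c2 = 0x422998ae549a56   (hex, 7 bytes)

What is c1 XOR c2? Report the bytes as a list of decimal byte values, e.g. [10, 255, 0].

[94, 25, 195, 76, 104, 84, 203]

c1 ⊕ c2 = (M1 ⊕ K) ⊕ (M2 ⊕ K) = M1 ⊕ M2 — the shared key cancels under XOR.
byte 0: 1c ⊕ 42 = 5e
byte 1: 30 ⊕ 29 = 19
byte 2: 5b ⊕ 98 = c3
byte 3: e2 ⊕ ae = 4c
byte 4: 3c ⊕ 54 = 68
byte 5: ce ⊕ 9a = 54
byte 6: 9d ⊕ 56 = cb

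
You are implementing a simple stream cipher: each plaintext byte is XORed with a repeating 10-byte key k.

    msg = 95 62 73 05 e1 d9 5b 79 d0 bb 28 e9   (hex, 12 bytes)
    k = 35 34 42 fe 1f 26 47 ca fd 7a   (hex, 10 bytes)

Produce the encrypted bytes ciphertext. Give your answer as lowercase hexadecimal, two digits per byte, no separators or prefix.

The 10-byte key repeats, so the effective keystream is 35 34 42 fe 1f 26 47 ca fd 7a 35 34.
byte 0: 149 ^  53 = 160
byte 1:  98 ^  52 =  86
byte 2: 115 ^  66 =  49
byte 3:   5 ^ 254 = 251
byte 4: 225 ^  31 = 254
byte 5: 217 ^  38 = 255
byte 6:  91 ^  71 =  28
byte 7: 121 ^ 202 = 179
byte 8: 208 ^ 253 =  45
byte 9: 187 ^ 122 = 193
byte 10:  40 ^  53 =  29
byte 11: 233 ^  52 = 221

a05631fbfeff1cb32dc11ddd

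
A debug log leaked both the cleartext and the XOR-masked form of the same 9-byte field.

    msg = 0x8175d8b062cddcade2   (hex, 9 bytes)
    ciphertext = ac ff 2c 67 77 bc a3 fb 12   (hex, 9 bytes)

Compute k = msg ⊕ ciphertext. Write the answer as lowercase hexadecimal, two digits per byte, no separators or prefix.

2d8af4d715717f56f0

Since ciphertext = msg ⊕ k, XORing both sides with msg gives k = msg ⊕ ciphertext.
81 XOR ac = 2d
75 XOR ff = 8a
d8 XOR 2c = f4
b0 XOR 67 = d7
62 XOR 77 = 15
cd XOR bc = 71
dc XOR a3 = 7f
ad XOR fb = 56
e2 XOR 12 = f0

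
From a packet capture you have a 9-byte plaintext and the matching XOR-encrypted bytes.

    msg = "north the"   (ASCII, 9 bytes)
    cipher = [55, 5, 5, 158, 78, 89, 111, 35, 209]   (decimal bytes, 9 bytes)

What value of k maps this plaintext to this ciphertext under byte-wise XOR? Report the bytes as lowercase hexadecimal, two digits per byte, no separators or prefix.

Since cipher = msg ⊕ k, XORing both sides with msg gives k = msg ⊕ cipher.
110 ^  55 =  89
111 ^   5 = 106
114 ^   5 = 119
116 ^ 158 = 234
104 ^  78 =  38
 32 ^  89 = 121
116 ^ 111 =  27
104 ^  35 =  75
101 ^ 209 = 180

596a77ea26791b4bb4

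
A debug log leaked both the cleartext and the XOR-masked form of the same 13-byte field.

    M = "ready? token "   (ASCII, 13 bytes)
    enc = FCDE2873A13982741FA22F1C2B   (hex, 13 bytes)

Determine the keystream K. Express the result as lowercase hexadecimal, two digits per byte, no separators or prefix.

8ebb4917d806a20070c94a720b

Since enc = M ⊕ K, XORing both sides with M gives K = M ⊕ enc.
72 ^ fc = 8e
65 ^ de = bb
61 ^ 28 = 49
64 ^ 73 = 17
79 ^ a1 = d8
3f ^ 39 = 06
20 ^ 82 = a2
74 ^ 74 = 00
6f ^ 1f = 70
6b ^ a2 = c9
65 ^ 2f = 4a
6e ^ 1c = 72
20 ^ 2b = 0b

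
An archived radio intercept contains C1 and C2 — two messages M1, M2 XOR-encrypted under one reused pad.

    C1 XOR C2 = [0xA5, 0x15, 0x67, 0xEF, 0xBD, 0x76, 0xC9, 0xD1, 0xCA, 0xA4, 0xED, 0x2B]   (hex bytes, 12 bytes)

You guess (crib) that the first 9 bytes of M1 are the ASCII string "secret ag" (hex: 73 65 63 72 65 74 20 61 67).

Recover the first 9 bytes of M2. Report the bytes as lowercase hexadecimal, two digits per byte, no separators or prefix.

Since C1 ⊕ C2 = M1 ⊕ M2, XORing with the guessed M1 bytes yields the corresponding M2 bytes: M2 = (C1 ⊕ C2) ⊕ M1.
165 xor 115 = 214
 21 xor 101 = 112
103 xor  99 =   4
239 xor 114 = 157
189 xor 101 = 216
118 xor 116 =   2
201 xor  32 = 233
209 xor  97 = 176
202 xor 103 = 173

d670049dd802e9b0ad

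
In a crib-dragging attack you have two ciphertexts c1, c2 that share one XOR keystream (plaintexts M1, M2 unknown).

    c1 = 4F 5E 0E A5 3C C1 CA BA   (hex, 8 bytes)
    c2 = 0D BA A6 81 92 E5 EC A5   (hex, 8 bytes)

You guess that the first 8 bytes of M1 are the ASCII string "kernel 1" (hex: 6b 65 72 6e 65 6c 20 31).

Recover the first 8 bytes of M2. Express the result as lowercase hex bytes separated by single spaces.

29 81 da 4a cb 48 06 2e

First, c1 ⊕ c2 = (M1 ⊕ K) ⊕ (M2 ⊕ K) = M1 ⊕ M2, so the key drops out. Then M2 = (M1 ⊕ M2) ⊕ M1 over the first 8 bytes.
byte 0: (4f ⊕ 0d) ⊕ 6b = 42 ⊕ 6b = 29
byte 1: (5e ⊕ ba) ⊕ 65 = e4 ⊕ 65 = 81
byte 2: (0e ⊕ a6) ⊕ 72 = a8 ⊕ 72 = da
byte 3: (a5 ⊕ 81) ⊕ 6e = 24 ⊕ 6e = 4a
byte 4: (3c ⊕ 92) ⊕ 65 = ae ⊕ 65 = cb
byte 5: (c1 ⊕ e5) ⊕ 6c = 24 ⊕ 6c = 48
byte 6: (ca ⊕ ec) ⊕ 20 = 26 ⊕ 20 = 06
byte 7: (ba ⊕ a5) ⊕ 31 = 1f ⊕ 31 = 2e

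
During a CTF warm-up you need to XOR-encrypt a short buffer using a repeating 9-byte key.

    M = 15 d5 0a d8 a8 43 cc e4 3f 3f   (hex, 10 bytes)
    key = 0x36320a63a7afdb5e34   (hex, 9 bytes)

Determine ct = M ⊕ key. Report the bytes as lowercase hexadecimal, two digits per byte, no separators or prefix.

The 9-byte key repeats, so the effective keystream is 36 32 0a 63 a7 af db 5e 34 36.
byte 0:  21 ⊕  54 =  35
byte 1: 213 ⊕  50 = 231
byte 2:  10 ⊕  10 =   0
byte 3: 216 ⊕  99 = 187
byte 4: 168 ⊕ 167 =  15
byte 5:  67 ⊕ 175 = 236
byte 6: 204 ⊕ 219 =  23
byte 7: 228 ⊕  94 = 186
byte 8:  63 ⊕  52 =  11
byte 9:  63 ⊕  54 =   9

23e700bb0fec17ba0b09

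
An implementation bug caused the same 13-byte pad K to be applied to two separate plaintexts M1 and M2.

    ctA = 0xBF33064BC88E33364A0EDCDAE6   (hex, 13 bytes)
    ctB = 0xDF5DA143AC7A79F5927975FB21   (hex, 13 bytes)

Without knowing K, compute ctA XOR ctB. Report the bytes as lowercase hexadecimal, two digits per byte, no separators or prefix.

606ea70864f44ac3d877a921c7

ctA ⊕ ctB = (M1 ⊕ K) ⊕ (M2 ⊕ K) = M1 ⊕ M2 — the shared key cancels under XOR.
bf ⊕ df = 60
33 ⊕ 5d = 6e
06 ⊕ a1 = a7
4b ⊕ 43 = 08
c8 ⊕ ac = 64
8e ⊕ 7a = f4
33 ⊕ 79 = 4a
36 ⊕ f5 = c3
4a ⊕ 92 = d8
0e ⊕ 79 = 77
dc ⊕ 75 = a9
da ⊕ fb = 21
e6 ⊕ 21 = c7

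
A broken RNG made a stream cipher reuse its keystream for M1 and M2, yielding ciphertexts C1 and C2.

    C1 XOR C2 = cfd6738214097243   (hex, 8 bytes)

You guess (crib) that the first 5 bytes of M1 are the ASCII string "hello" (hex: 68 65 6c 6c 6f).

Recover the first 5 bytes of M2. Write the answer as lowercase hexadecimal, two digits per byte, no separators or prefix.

a7b31fee7b

Since C1 ⊕ C2 = M1 ⊕ M2, XORing with the guessed M1 bytes yields the corresponding M2 bytes: M2 = (C1 ⊕ C2) ⊕ M1.
byte 0: cf XOR 68 = a7
byte 1: d6 XOR 65 = b3
byte 2: 73 XOR 6c = 1f
byte 3: 82 XOR 6c = ee
byte 4: 14 XOR 6f = 7b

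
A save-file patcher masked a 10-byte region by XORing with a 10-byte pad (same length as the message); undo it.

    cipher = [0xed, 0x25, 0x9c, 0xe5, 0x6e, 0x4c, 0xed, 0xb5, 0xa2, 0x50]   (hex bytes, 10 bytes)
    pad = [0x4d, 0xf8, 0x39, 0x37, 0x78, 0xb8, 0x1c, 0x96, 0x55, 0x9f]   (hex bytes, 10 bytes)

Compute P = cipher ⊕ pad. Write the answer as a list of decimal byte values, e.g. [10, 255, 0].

ed xor 4d = a0
25 xor f8 = dd
9c xor 39 = a5
e5 xor 37 = d2
6e xor 78 = 16
4c xor b8 = f4
ed xor 1c = f1
b5 xor 96 = 23
a2 xor 55 = f7
50 xor 9f = cf

[160, 221, 165, 210, 22, 244, 241, 35, 247, 207]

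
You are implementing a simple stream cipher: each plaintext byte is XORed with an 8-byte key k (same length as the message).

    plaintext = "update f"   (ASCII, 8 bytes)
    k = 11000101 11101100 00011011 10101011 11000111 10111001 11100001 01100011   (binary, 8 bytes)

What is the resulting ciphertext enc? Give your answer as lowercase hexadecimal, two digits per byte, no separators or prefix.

75 ^ c5 = b0
70 ^ ec = 9c
64 ^ 1b = 7f
61 ^ ab = ca
74 ^ c7 = b3
65 ^ b9 = dc
20 ^ e1 = c1
66 ^ 63 = 05

b09c7fcab3dcc105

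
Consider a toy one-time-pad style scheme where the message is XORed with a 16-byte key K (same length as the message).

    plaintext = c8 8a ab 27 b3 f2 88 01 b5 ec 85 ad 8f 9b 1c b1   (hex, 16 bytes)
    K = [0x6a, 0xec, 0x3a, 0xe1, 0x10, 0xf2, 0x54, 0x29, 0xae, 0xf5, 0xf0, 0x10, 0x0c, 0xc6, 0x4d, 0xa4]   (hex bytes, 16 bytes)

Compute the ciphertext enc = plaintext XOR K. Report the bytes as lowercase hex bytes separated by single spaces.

XOR is its own inverse, so applying the key byte-wise gives the result directly.
11001000 ^ 01101010 = 10100010
10001010 ^ 11101100 = 01100110
10101011 ^ 00111010 = 10010001
00100111 ^ 11100001 = 11000110
10110011 ^ 00010000 = 10100011
11110010 ^ 11110010 = 00000000
10001000 ^ 01010100 = 11011100
00000001 ^ 00101001 = 00101000
10110101 ^ 10101110 = 00011011
11101100 ^ 11110101 = 00011001
10000101 ^ 11110000 = 01110101
10101101 ^ 00010000 = 10111101
10001111 ^ 00001100 = 10000011
10011011 ^ 11000110 = 01011101
00011100 ^ 01001101 = 01010001
10110001 ^ 10100100 = 00010101

a2 66 91 c6 a3 00 dc 28 1b 19 75 bd 83 5d 51 15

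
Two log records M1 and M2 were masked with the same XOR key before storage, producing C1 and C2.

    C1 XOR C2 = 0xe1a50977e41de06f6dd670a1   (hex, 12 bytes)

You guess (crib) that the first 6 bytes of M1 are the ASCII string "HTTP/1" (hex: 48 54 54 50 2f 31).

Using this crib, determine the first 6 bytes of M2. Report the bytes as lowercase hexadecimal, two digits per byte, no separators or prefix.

a9f15d27cb2c

Since C1 ⊕ C2 = M1 ⊕ M2, XORing with the guessed M1 bytes yields the corresponding M2 bytes: M2 = (C1 ⊕ C2) ⊕ M1.
e1 xor 48 = a9
a5 xor 54 = f1
09 xor 54 = 5d
77 xor 50 = 27
e4 xor 2f = cb
1d xor 31 = 2c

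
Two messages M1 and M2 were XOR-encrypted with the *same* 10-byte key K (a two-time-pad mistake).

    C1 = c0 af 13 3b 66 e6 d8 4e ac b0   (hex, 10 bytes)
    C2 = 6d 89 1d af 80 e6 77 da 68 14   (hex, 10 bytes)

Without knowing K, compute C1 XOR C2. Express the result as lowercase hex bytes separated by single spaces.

C1 ⊕ C2 = (M1 ⊕ K) ⊕ (M2 ⊕ K) = M1 ⊕ M2 — the shared key cancels under XOR.
c0 ⊕ 6d = ad
af ⊕ 89 = 26
13 ⊕ 1d = 0e
3b ⊕ af = 94
66 ⊕ 80 = e6
e6 ⊕ e6 = 00
d8 ⊕ 77 = af
4e ⊕ da = 94
ac ⊕ 68 = c4
b0 ⊕ 14 = a4

ad 26 0e 94 e6 00 af 94 c4 a4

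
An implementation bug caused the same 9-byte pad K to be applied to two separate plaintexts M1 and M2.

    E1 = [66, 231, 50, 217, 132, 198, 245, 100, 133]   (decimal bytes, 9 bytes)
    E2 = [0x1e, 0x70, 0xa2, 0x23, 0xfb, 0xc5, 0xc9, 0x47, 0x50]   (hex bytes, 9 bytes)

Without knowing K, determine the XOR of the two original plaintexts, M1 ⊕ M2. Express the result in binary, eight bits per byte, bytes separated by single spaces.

E1 ⊕ E2 = (M1 ⊕ K) ⊕ (M2 ⊕ K) = M1 ⊕ M2 — the shared key cancels under XOR.
42 XOR 1e = 5c
e7 XOR 70 = 97
32 XOR a2 = 90
d9 XOR 23 = fa
84 XOR fb = 7f
c6 XOR c5 = 03
f5 XOR c9 = 3c
64 XOR 47 = 23
85 XOR 50 = d5

01011100 10010111 10010000 11111010 01111111 00000011 00111100 00100011 11010101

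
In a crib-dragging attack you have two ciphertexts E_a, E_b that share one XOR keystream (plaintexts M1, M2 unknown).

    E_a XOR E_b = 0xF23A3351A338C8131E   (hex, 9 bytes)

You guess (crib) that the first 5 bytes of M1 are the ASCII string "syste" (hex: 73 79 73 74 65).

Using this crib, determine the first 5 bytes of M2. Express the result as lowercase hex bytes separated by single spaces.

Since E_a ⊕ E_b = M1 ⊕ M2, XORing with the guessed M1 bytes yields the corresponding M2 bytes: M2 = (E_a ⊕ E_b) ⊕ M1.
242 ⊕ 115 = 129
 58 ⊕ 121 =  67
 51 ⊕ 115 =  64
 81 ⊕ 116 =  37
163 ⊕ 101 = 198

81 43 40 25 c6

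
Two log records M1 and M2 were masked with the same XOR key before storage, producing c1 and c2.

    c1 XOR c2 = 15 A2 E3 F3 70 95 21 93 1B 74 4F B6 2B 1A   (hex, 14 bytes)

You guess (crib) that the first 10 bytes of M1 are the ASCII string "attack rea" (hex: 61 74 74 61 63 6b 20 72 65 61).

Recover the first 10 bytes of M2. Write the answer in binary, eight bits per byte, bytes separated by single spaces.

01110100 11010110 10010111 10010010 00010011 11111110 00000001 11100001 01111110 00010101

Since c1 ⊕ c2 = M1 ⊕ M2, XORing with the guessed M1 bytes yields the corresponding M2 bytes: M2 = (c1 ⊕ c2) ⊕ M1.
byte 0:  21 xor  97 = 116
byte 1: 162 xor 116 = 214
byte 2: 227 xor 116 = 151
byte 3: 243 xor  97 = 146
byte 4: 112 xor  99 =  19
byte 5: 149 xor 107 = 254
byte 6:  33 xor  32 =   1
byte 7: 147 xor 114 = 225
byte 8:  27 xor 101 = 126
byte 9: 116 xor  97 =  21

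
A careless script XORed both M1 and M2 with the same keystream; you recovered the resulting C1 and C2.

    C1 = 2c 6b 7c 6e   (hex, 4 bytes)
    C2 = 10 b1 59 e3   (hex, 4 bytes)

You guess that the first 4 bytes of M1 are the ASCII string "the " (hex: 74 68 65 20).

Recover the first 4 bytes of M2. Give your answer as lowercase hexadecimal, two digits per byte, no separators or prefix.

48b240ad

First, C1 ⊕ C2 = (M1 ⊕ K) ⊕ (M2 ⊕ K) = M1 ⊕ M2, so the key drops out. Then M2 = (M1 ⊕ M2) ⊕ M1 over the first 4 bytes.
byte 0: (2c ⊕ 10) ⊕ 74 = 3c ⊕ 74 = 48
byte 1: (6b ⊕ b1) ⊕ 68 = da ⊕ 68 = b2
byte 2: (7c ⊕ 59) ⊕ 65 = 25 ⊕ 65 = 40
byte 3: (6e ⊕ e3) ⊕ 20 = 8d ⊕ 20 = ad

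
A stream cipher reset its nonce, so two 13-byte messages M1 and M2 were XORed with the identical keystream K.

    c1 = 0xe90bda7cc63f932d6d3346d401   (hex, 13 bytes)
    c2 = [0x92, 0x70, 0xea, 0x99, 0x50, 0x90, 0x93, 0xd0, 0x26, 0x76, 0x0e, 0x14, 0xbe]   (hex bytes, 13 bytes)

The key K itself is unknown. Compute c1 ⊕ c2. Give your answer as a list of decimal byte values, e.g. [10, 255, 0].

c1 ⊕ c2 = (M1 ⊕ K) ⊕ (M2 ⊕ K) = M1 ⊕ M2 — the shared key cancels under XOR.
byte 0: 11101001 ^ 10010010 = 01111011
byte 1: 00001011 ^ 01110000 = 01111011
byte 2: 11011010 ^ 11101010 = 00110000
byte 3: 01111100 ^ 10011001 = 11100101
byte 4: 11000110 ^ 01010000 = 10010110
byte 5: 00111111 ^ 10010000 = 10101111
byte 6: 10010011 ^ 10010011 = 00000000
byte 7: 00101101 ^ 11010000 = 11111101
byte 8: 01101101 ^ 00100110 = 01001011
byte 9: 00110011 ^ 01110110 = 01000101
byte 10: 01000110 ^ 00001110 = 01001000
byte 11: 11010100 ^ 00010100 = 11000000
byte 12: 00000001 ^ 10111110 = 10111111

[123, 123, 48, 229, 150, 175, 0, 253, 75, 69, 72, 192, 191]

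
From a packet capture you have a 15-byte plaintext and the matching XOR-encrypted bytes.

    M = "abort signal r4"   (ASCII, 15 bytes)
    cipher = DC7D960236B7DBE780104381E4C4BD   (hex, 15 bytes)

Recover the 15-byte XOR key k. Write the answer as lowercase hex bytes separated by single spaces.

bd 1f f9 70 42 97 a8 8e e7 7e 22 ed c4 b6 89

Since cipher = M ⊕ k, XORing both sides with M gives k = M ⊕ cipher.
61 xor dc = bd
62 xor 7d = 1f
6f xor 96 = f9
72 xor 02 = 70
74 xor 36 = 42
20 xor b7 = 97
73 xor db = a8
69 xor e7 = 8e
67 xor 80 = e7
6e xor 10 = 7e
61 xor 43 = 22
6c xor 81 = ed
20 xor e4 = c4
72 xor c4 = b6
34 xor bd = 89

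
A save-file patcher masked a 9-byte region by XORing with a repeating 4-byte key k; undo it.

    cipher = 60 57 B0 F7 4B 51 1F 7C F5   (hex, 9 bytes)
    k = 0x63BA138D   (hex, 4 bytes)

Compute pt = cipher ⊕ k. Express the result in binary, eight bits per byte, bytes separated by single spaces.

00000011 11101101 10100011 01111010 00101000 11101011 00001100 11110001 10010110

The 4-byte key repeats, so the effective keystream is 63 ba 13 8d 63 ba 13 8d 63.
byte 0: 60 XOR 63 = 03
byte 1: 57 XOR ba = ed
byte 2: b0 XOR 13 = a3
byte 3: f7 XOR 8d = 7a
byte 4: 4b XOR 63 = 28
byte 5: 51 XOR ba = eb
byte 6: 1f XOR 13 = 0c
byte 7: 7c XOR 8d = f1
byte 8: f5 XOR 63 = 96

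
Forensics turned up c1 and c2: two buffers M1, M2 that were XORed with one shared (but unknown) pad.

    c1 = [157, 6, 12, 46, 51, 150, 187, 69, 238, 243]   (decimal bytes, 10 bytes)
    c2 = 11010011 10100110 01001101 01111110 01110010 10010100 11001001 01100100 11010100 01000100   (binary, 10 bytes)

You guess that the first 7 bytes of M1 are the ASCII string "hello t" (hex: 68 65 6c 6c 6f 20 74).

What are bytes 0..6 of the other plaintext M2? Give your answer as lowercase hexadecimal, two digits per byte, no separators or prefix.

First, c1 ⊕ c2 = (M1 ⊕ K) ⊕ (M2 ⊕ K) = M1 ⊕ M2, so the key drops out. Then M2 = (M1 ⊕ M2) ⊕ M1 over the first 7 bytes.
byte 0: (9d ⊕ d3) ⊕ 68 = 4e ⊕ 68 = 26
byte 1: (06 ⊕ a6) ⊕ 65 = a0 ⊕ 65 = c5
byte 2: (0c ⊕ 4d) ⊕ 6c = 41 ⊕ 6c = 2d
byte 3: (2e ⊕ 7e) ⊕ 6c = 50 ⊕ 6c = 3c
byte 4: (33 ⊕ 72) ⊕ 6f = 41 ⊕ 6f = 2e
byte 5: (96 ⊕ 94) ⊕ 20 = 02 ⊕ 20 = 22
byte 6: (bb ⊕ c9) ⊕ 74 = 72 ⊕ 74 = 06

26c52d3c2e2206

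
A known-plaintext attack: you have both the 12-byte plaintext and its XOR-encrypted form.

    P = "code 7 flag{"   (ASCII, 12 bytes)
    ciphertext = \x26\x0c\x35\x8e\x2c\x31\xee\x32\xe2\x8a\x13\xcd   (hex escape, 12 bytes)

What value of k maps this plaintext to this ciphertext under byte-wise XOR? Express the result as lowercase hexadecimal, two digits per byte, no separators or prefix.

Since ciphertext = P ⊕ k, XORing both sides with P gives k = P ⊕ ciphertext.
 99 XOR  38 =  69
111 XOR  12 =  99
100 XOR  53 =  81
101 XOR 142 = 235
 32 XOR  44 =  12
 55 XOR  49 =   6
 32 XOR 238 = 206
102 XOR  50 =  84
108 XOR 226 = 142
 97 XOR 138 = 235
103 XOR  19 = 116
123 XOR 205 = 182

456351eb0c06ce548eeb74b6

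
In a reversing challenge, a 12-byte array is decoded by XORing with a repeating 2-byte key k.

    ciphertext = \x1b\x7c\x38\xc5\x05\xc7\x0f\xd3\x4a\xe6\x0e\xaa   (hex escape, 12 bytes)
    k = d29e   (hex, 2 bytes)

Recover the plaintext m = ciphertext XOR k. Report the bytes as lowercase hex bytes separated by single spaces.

The 2-byte key repeats, so the effective keystream is d2 9e d2 9e d2 9e d2 9e d2 9e d2 9e.
byte 0: 1b XOR d2 = c9
byte 1: 7c XOR 9e = e2
byte 2: 38 XOR d2 = ea
byte 3: c5 XOR 9e = 5b
byte 4: 05 XOR d2 = d7
byte 5: c7 XOR 9e = 59
byte 6: 0f XOR d2 = dd
byte 7: d3 XOR 9e = 4d
byte 8: 4a XOR d2 = 98
byte 9: e6 XOR 9e = 78
byte 10: 0e XOR d2 = dc
byte 11: aa XOR 9e = 34

c9 e2 ea 5b d7 59 dd 4d 98 78 dc 34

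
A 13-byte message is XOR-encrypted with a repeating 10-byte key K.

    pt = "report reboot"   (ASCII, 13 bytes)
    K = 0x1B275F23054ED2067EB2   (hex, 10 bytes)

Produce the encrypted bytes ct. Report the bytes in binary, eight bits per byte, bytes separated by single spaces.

01101001 01000010 00101111 01001100 01110111 00111010 11110010 01110100 00011011 11010000 01110100 01001000 00101011

The 10-byte key repeats, so the effective keystream is 1b 27 5f 23 05 4e d2 06 7e b2 1b 27 5f.
byte 0: 72 XOR 1b = 69
byte 1: 65 XOR 27 = 42
byte 2: 70 XOR 5f = 2f
byte 3: 6f XOR 23 = 4c
byte 4: 72 XOR 05 = 77
byte 5: 74 XOR 4e = 3a
byte 6: 20 XOR d2 = f2
byte 7: 72 XOR 06 = 74
byte 8: 65 XOR 7e = 1b
byte 9: 62 XOR b2 = d0
byte 10: 6f XOR 1b = 74
byte 11: 6f XOR 27 = 48
byte 12: 74 XOR 5f = 2b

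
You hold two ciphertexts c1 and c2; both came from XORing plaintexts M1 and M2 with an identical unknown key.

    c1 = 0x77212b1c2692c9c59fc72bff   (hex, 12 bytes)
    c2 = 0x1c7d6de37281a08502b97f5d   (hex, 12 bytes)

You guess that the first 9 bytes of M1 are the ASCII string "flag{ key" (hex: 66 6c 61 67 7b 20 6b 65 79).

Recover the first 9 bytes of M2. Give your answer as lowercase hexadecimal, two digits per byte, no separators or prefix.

First, c1 ⊕ c2 = (M1 ⊕ K) ⊕ (M2 ⊕ K) = M1 ⊕ M2, so the key drops out. Then M2 = (M1 ⊕ M2) ⊕ M1 over the first 9 bytes.
byte 0: (77 XOR 1c) XOR 66 = 6b XOR 66 = 0d
byte 1: (21 XOR 7d) XOR 6c = 5c XOR 6c = 30
byte 2: (2b XOR 6d) XOR 61 = 46 XOR 61 = 27
byte 3: (1c XOR e3) XOR 67 = ff XOR 67 = 98
byte 4: (26 XOR 72) XOR 7b = 54 XOR 7b = 2f
byte 5: (92 XOR 81) XOR 20 = 13 XOR 20 = 33
byte 6: (c9 XOR a0) XOR 6b = 69 XOR 6b = 02
byte 7: (c5 XOR 85) XOR 65 = 40 XOR 65 = 25
byte 8: (9f XOR 02) XOR 79 = 9d XOR 79 = e4

0d3027982f330225e4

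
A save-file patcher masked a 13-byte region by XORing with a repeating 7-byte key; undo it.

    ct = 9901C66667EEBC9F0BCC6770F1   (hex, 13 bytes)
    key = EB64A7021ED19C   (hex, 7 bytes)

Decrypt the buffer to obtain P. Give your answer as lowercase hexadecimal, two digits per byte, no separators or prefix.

72656164793f20746f6b656e20

The 7-byte key repeats, so the effective keystream is eb 64 a7 02 1e d1 9c eb 64 a7 02 1e d1.
byte 0: 153 XOR 235 = 114
byte 1:   1 XOR 100 = 101
byte 2: 198 XOR 167 =  97
byte 3: 102 XOR   2 = 100
byte 4: 103 XOR  30 = 121
byte 5: 238 XOR 209 =  63
byte 6: 188 XOR 156 =  32
byte 7: 159 XOR 235 = 116
byte 8:  11 XOR 100 = 111
byte 9: 204 XOR 167 = 107
byte 10: 103 XOR   2 = 101
byte 11: 112 XOR  30 = 110
byte 12: 241 XOR 209 =  32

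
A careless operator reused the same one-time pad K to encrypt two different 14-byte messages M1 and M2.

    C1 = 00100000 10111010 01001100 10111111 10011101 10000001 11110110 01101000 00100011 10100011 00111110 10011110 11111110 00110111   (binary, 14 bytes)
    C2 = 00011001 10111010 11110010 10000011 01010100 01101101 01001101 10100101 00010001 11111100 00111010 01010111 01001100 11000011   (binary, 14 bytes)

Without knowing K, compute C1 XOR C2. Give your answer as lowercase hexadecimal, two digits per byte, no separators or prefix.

3900be3cc9ecbbcd325f04c9b2f4

C1 ⊕ C2 = (M1 ⊕ K) ⊕ (M2 ⊕ K) = M1 ⊕ M2 — the shared key cancels under XOR.
20 ^ 19 = 39
ba ^ ba = 00
4c ^ f2 = be
bf ^ 83 = 3c
9d ^ 54 = c9
81 ^ 6d = ec
f6 ^ 4d = bb
68 ^ a5 = cd
23 ^ 11 = 32
a3 ^ fc = 5f
3e ^ 3a = 04
9e ^ 57 = c9
fe ^ 4c = b2
37 ^ c3 = f4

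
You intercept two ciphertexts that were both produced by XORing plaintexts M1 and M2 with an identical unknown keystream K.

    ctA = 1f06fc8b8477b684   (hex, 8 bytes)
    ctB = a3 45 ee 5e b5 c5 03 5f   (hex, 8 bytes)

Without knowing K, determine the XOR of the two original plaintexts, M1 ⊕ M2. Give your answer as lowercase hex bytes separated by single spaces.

ctA ⊕ ctB = (M1 ⊕ K) ⊕ (M2 ⊕ K) = M1 ⊕ M2 — the shared key cancels under XOR.
1f ^ a3 = bc
06 ^ 45 = 43
fc ^ ee = 12
8b ^ 5e = d5
84 ^ b5 = 31
77 ^ c5 = b2
b6 ^ 03 = b5
84 ^ 5f = db

bc 43 12 d5 31 b2 b5 db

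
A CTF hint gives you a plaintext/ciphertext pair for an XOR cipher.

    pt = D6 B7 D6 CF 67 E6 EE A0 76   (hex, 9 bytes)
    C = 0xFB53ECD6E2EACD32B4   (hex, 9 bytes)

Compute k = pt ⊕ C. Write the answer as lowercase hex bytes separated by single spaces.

2d e4 3a 19 85 0c 23 92 c2

Since C = pt ⊕ k, XORing both sides with pt gives k = pt ⊕ C.
d6 xor fb = 2d
b7 xor 53 = e4
d6 xor ec = 3a
cf xor d6 = 19
67 xor e2 = 85
e6 xor ea = 0c
ee xor cd = 23
a0 xor 32 = 92
76 xor b4 = c2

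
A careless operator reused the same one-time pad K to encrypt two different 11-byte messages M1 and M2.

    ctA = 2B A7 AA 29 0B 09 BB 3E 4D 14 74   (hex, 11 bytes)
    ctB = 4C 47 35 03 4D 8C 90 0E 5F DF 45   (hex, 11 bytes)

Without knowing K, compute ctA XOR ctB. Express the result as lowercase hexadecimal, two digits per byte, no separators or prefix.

ctA ⊕ ctB = (M1 ⊕ K) ⊕ (M2 ⊕ K) = M1 ⊕ M2 — the shared key cancels under XOR.
byte 0: 2b XOR 4c = 67
byte 1: a7 XOR 47 = e0
byte 2: aa XOR 35 = 9f
byte 3: 29 XOR 03 = 2a
byte 4: 0b XOR 4d = 46
byte 5: 09 XOR 8c = 85
byte 6: bb XOR 90 = 2b
byte 7: 3e XOR 0e = 30
byte 8: 4d XOR 5f = 12
byte 9: 14 XOR df = cb
byte 10: 74 XOR 45 = 31

67e09f2a46852b3012cb31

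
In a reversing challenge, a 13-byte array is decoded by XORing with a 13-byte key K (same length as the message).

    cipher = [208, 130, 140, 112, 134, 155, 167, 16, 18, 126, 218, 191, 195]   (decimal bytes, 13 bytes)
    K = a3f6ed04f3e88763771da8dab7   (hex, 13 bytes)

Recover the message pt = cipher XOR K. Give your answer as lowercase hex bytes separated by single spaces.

73 74 61 74 75 73 20 73 65 63 72 65 74

d0 ⊕ a3 = 73
82 ⊕ f6 = 74
8c ⊕ ed = 61
70 ⊕ 04 = 74
86 ⊕ f3 = 75
9b ⊕ e8 = 73
a7 ⊕ 87 = 20
10 ⊕ 63 = 73
12 ⊕ 77 = 65
7e ⊕ 1d = 63
da ⊕ a8 = 72
bf ⊕ da = 65
c3 ⊕ b7 = 74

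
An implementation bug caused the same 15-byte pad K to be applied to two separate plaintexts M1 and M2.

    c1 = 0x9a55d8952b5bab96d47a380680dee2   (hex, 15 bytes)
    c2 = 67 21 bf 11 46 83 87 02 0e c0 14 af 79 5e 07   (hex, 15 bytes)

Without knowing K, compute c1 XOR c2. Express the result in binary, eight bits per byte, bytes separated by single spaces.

c1 ⊕ c2 = (M1 ⊕ K) ⊕ (M2 ⊕ K) = M1 ⊕ M2 — the shared key cancels under XOR.
byte 0: 154 xor 103 = 253
byte 1:  85 xor  33 = 116
byte 2: 216 xor 191 = 103
byte 3: 149 xor  17 = 132
byte 4:  43 xor  70 = 109
byte 5:  91 xor 131 = 216
byte 6: 171 xor 135 =  44
byte 7: 150 xor   2 = 148
byte 8: 212 xor  14 = 218
byte 9: 122 xor 192 = 186
byte 10:  56 xor  20 =  44
byte 11:   6 xor 175 = 169
byte 12: 128 xor 121 = 249
byte 13: 222 xor  94 = 128
byte 14: 226 xor   7 = 229

11111101 01110100 01100111 10000100 01101101 11011000 00101100 10010100 11011010 10111010 00101100 10101001 11111001 10000000 11100101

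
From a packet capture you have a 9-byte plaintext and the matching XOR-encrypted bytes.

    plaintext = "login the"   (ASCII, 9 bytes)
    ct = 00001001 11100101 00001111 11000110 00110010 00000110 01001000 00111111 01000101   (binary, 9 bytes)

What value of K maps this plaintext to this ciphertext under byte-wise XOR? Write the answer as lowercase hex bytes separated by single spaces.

65 8a 68 af 5c 26 3c 57 20

Since ct = plaintext ⊕ K, XORing both sides with plaintext gives K = plaintext ⊕ ct.
6c XOR 09 = 65
6f XOR e5 = 8a
67 XOR 0f = 68
69 XOR c6 = af
6e XOR 32 = 5c
20 XOR 06 = 26
74 XOR 48 = 3c
68 XOR 3f = 57
65 XOR 45 = 20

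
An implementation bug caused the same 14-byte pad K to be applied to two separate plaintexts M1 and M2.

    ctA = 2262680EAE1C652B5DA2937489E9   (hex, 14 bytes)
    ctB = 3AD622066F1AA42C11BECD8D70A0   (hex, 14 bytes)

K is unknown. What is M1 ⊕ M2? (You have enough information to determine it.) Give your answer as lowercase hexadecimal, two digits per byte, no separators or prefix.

ctA ⊕ ctB = (M1 ⊕ K) ⊕ (M2 ⊕ K) = M1 ⊕ M2 — the shared key cancels under XOR.
 34 XOR  58 =  24
 98 XOR 214 = 180
104 XOR  34 =  74
 14 XOR   6 =   8
174 XOR 111 = 193
 28 XOR  26 =   6
101 XOR 164 = 193
 43 XOR  44 =   7
 93 XOR  17 =  76
162 XOR 190 =  28
147 XOR 205 =  94
116 XOR 141 = 249
137 XOR 112 = 249
233 XOR 160 =  73

18b44a08c106c1074c1c5ef9f949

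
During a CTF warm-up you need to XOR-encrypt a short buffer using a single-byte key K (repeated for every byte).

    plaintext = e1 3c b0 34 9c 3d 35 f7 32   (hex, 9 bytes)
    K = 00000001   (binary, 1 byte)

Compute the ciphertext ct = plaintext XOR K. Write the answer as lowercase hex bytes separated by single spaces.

e0 3d b1 35 9d 3c 34 f6 33

The 1-byte key repeats, so the effective keystream is 01 01 01 01 01 01 01 01 01.
byte 0: e1 XOR 01 = e0
byte 1: 3c XOR 01 = 3d
byte 2: b0 XOR 01 = b1
byte 3: 34 XOR 01 = 35
byte 4: 9c XOR 01 = 9d
byte 5: 3d XOR 01 = 3c
byte 6: 35 XOR 01 = 34
byte 7: f7 XOR 01 = f6
byte 8: 32 XOR 01 = 33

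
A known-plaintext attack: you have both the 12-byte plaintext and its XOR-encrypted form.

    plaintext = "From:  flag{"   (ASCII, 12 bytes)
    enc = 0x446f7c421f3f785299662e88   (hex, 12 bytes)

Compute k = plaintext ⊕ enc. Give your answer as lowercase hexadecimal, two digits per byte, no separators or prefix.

021d132f251f5834f50749f3

Since enc = plaintext ⊕ k, XORing both sides with plaintext gives k = plaintext ⊕ enc.
 70 ^  68 =   2
114 ^ 111 =  29
111 ^ 124 =  19
109 ^  66 =  47
 58 ^  31 =  37
 32 ^  63 =  31
 32 ^ 120 =  88
102 ^  82 =  52
108 ^ 153 = 245
 97 ^ 102 =   7
103 ^  46 =  73
123 ^ 136 = 243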